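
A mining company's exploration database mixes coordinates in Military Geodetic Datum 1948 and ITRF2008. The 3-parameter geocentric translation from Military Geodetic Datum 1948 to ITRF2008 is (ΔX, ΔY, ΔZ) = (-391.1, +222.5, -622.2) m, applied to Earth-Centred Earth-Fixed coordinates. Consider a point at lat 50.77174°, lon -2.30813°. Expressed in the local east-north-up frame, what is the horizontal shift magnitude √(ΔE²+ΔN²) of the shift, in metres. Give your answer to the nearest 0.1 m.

222.9 m

At φ = 50.77174°, λ = -2.30813°: sin φ = 0.774633, cos φ = 0.632411, sin λ = -0.040274, cos λ = 0.999189.
ΔE = −sin λ·ΔX + cos λ·ΔY = −(-0.040274)·(-391.1) + (0.999189)·(222.5) = 206.57 m.
ΔN = −sin φ cos λ·ΔX − sin φ sin λ·ΔY + cos φ·ΔZ = −(0.774633)(0.999189)(-391.1) − (0.774633)(-0.040274)(222.5) + (0.632411)(-622.2) = -83.83 m.
Horizontal magnitude = √(ΔE² + ΔN²) = √(206.57² + (-83.83)²) = 222.93 m.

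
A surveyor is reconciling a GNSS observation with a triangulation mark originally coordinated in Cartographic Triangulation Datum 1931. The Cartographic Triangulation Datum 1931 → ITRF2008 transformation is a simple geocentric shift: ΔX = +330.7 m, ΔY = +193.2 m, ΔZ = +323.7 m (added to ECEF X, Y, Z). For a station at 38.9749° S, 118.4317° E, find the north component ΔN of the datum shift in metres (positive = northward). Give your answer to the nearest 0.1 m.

ΔN = 259.5 m

The local north axis is (−sin φ cos λ, −sin φ sin λ, cos φ), giving ΔN = -99.033 + 106.862 + 251.651 = 259.48 m.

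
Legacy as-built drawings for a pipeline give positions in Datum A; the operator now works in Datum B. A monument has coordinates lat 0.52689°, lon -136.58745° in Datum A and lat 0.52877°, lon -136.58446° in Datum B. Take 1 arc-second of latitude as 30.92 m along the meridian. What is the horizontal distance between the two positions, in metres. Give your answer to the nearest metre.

Δφ = 0.52877° − 0.52689° = +0.00188°; Δλ = -136.58446° − -136.58745° = +0.00299°.
1° of latitude = 3600 × 30.92 = 111312 m.
ΔN = Δφ × 111312 = 209.3 m; ΔE = Δλ × 111312 × cos(0.52689°) = +0.00299 × 111312 × 0.999958 = 332.8 m.
Distance = √(ΔE² + ΔN²) = √(332.8² + 209.3²) = 393.1 m.

393 m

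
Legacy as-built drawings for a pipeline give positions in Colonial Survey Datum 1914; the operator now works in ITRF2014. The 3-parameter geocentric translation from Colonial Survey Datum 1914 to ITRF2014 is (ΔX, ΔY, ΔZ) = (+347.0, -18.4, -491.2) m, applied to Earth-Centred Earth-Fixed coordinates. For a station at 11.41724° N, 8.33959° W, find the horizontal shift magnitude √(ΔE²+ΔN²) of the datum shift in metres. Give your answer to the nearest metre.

At φ = 11.41724°, λ = -8.33959°: sin φ = 0.197952, cos φ = 0.980212, sin λ = -0.145040, cos λ = 0.989426.
ΔE = −sin λ·ΔX + cos λ·ΔY = −(-0.145040)·(347.0) + (0.989426)·(-18.4) = 32.12 m.
ΔN = −sin φ cos λ·ΔX − sin φ sin λ·ΔY + cos φ·ΔZ = −(0.197952)(0.989426)(347.0) − (0.197952)(-0.145040)(-18.4) + (0.980212)(-491.2) = -549.97 m.
Horizontal magnitude = √(ΔE² + ΔN²) = √(32.12² + (-549.97)²) = 550.91 m.

551 m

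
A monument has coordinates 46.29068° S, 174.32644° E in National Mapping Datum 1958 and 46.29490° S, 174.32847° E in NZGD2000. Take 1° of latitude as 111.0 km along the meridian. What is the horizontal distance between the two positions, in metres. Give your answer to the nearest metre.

494 m

Δφ = -46.29490° − -46.29068° = -0.00422°; Δλ = 174.32847° − 174.32644° = +0.00203°.
ΔN = Δφ × 111000 = -468.4 m; ΔE = Δλ × 111000 × cos(-46.29068°) = +0.00203 × 111000 × 0.691000 = 155.7 m.
Distance = √(ΔE² + ΔN²) = √(155.7² + (-468.4)²) = 493.6 m.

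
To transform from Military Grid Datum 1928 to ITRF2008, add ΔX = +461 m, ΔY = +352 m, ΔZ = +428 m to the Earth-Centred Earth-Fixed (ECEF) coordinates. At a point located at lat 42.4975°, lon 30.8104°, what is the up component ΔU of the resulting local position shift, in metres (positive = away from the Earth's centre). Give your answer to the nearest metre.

ΔU = 714 m

The local up (radial) axis is (cos φ cos λ, cos φ sin λ, sin φ), giving ΔU = 291.928 + 132.932 + 289.139 = 714.00 m.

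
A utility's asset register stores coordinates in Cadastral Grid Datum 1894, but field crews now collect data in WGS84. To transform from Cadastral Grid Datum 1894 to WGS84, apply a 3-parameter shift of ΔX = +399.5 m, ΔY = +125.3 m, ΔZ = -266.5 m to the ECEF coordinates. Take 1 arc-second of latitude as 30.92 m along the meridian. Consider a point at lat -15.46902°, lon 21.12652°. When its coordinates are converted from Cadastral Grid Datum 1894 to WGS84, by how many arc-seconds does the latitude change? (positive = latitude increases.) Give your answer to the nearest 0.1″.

sin φ = -0.266717, cos φ = 0.963775, sin λ = 0.360429, cos λ = 0.932787.
North component: ΔN = −sin φ cos λ·ΔX − sin φ sin λ·ΔY + cos φ·ΔZ = −(-0.266717)(0.932787)(399.5) − (-0.266717)(0.360429)(125.3) + (0.963775)(-266.5) = -145.41 m.
1° of latitude spans 3600 × 30.92 = 111312 m, so Δφ = -145.41 / 111312 × 3600 = -4.703″.

Δφ = -4.7″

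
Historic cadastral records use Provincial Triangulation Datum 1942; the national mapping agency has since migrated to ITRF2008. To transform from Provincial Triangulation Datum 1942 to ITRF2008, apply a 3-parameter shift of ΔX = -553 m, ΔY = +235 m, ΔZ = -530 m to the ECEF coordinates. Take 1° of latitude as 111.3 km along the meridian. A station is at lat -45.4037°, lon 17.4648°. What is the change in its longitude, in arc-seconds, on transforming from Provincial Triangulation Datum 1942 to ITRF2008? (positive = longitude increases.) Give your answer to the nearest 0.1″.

sin φ = -0.712071, cos φ = 0.702107, sin λ = 0.300120, cos λ = 0.953902.
East component: ΔE = −sin λ·ΔX + cos λ·ΔY = −(0.300120)(-553) + (0.953902)(235) = 390.13 m.
1° of latitude spans 111300 m; at latitude φ, 1° of longitude spans that × cos φ = 78144.5 m, so Δλ = 390.13 / 78144.5 × 3600 = 17.973″.

Δλ = 18.0″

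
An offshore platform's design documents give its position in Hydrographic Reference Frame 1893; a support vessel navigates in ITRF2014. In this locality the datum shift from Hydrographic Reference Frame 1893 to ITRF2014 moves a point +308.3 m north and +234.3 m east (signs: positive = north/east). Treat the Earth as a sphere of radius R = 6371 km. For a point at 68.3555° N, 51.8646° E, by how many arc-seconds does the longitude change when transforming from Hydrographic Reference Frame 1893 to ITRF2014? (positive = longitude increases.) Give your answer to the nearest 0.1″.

At latitude 68.3555°, cos φ = 0.368847.
One radian of longitude at latitude φ spans R cos φ, so Δλ = ΔE / (R cos φ) = 234.3 / (6371000 × 0.368847) = 9.9705e-05 rad = 20.566″.

Δλ = 20.6″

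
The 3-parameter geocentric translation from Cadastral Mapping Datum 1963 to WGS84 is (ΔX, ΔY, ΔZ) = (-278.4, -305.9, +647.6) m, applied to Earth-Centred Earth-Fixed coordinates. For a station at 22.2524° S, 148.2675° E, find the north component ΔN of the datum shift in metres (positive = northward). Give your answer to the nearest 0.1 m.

ΔN = 628.1 m

The local north axis is (−sin φ cos λ, −sin φ sin λ, cos φ), giving ΔN = 89.667 − 60.927 + 599.370 = 628.11 m.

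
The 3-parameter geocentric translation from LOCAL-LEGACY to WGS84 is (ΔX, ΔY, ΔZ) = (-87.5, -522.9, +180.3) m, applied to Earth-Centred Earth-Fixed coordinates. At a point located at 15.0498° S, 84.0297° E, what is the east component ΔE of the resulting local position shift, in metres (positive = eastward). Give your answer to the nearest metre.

The local east axis at (φ, λ) is (−sin λ, cos λ, 0), so ΔE = −sin(84.0297°)·(-87.5) + cos(84.0297°)·(-522.9) = 32.64 m.

ΔE = 33 m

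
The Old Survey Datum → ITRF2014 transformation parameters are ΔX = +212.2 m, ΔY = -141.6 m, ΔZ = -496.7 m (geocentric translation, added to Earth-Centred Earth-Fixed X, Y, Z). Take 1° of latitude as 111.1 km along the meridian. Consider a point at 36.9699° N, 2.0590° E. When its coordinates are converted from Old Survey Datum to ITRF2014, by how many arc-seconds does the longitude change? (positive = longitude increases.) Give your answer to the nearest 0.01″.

Δλ = -6.05″

sin φ = 0.601395, cos φ = 0.798952, sin λ = 0.035929, cos λ = 0.999354.
East component: ΔE = −sin λ·ΔX + cos λ·ΔY = −(0.035929)(212.2) + (0.999354)(-141.6) = -149.13 m.
1° of latitude spans 111100 m; at latitude φ, 1° of longitude spans that × cos φ = 88763.5 m, so Δλ = -149.13 / 88763.5 × 3600 = -6.048″.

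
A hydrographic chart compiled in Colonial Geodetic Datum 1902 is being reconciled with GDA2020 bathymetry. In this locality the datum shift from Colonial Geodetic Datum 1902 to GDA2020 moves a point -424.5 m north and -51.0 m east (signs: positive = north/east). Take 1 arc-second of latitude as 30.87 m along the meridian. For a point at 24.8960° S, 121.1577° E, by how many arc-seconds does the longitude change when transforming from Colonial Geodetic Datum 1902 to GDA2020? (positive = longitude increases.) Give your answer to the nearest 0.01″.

Δλ = -1.82″

At latitude -24.8960°, cos φ = 0.907073.
1″ of longitude at this latitude = 30.87 × cos φ = 28.0014 m, so Δλ = -51.0 / 28.0014 = -1.821″.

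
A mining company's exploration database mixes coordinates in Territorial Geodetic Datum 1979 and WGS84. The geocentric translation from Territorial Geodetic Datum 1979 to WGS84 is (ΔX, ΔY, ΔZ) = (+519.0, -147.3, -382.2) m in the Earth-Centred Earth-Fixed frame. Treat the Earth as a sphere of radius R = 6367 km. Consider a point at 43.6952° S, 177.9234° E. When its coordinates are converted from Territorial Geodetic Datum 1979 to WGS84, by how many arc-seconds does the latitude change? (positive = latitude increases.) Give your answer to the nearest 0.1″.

sin φ = -0.690822, cos φ = 0.723025, sin λ = 0.036236, cos λ = -0.999343.
North component: ΔN = −sin φ cos λ·ΔX − sin φ sin λ·ΔY + cos φ·ΔZ = −(-0.690822)(-0.999343)(519.0) − (-0.690822)(0.036236)(-147.3) + (0.723025)(-382.2) = -638.33 m.
1° of latitude spans πR/180 = 111125 m, so Δφ = -638.33 / 111125 × 3600 = -20.679″.

Δφ = -20.7″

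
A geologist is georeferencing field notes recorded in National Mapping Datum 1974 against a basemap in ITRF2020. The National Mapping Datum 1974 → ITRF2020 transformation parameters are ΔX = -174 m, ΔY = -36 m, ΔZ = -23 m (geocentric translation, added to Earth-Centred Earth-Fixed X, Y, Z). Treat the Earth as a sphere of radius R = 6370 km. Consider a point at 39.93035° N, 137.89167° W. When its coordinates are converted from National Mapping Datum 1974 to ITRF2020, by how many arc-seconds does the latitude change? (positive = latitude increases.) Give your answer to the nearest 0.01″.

sin φ = 0.641856, cos φ = 0.766825, sin λ = -0.670534, cos λ = -0.741878.
North component: ΔN = −sin φ cos λ·ΔX − sin φ sin λ·ΔY + cos φ·ΔZ = −(0.641856)(-0.741878)(-174) − (0.641856)(-0.670534)(-36) + (0.766825)(-23) = -115.99 m.
1° of latitude spans πR/180 = 111177 m, so Δφ = -115.99 / 111177 × 3600 = -3.756″.

Δφ = -3.76″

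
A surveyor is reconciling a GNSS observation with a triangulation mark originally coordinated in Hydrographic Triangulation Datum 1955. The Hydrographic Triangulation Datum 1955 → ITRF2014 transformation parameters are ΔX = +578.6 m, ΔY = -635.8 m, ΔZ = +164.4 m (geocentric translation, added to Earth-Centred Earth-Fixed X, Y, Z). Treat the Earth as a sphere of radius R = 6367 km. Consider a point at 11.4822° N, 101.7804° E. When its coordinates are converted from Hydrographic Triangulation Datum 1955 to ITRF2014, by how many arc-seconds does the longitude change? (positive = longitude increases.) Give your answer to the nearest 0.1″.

sin φ = 0.199063, cos φ = 0.979987, sin λ = 0.978937, cos λ = -0.204161.
East component: ΔE = −sin λ·ΔX + cos λ·ΔY = −(0.978937)(578.6) + (-0.204161)(-635.8) = -436.61 m.
1° of latitude spans πR/180 = 111125 m; at latitude φ, 1° of longitude spans that × cos φ = 108901.1 m, so Δλ = -436.61 / 108901.1 × 3600 = -14.433″.

Δλ = -14.4″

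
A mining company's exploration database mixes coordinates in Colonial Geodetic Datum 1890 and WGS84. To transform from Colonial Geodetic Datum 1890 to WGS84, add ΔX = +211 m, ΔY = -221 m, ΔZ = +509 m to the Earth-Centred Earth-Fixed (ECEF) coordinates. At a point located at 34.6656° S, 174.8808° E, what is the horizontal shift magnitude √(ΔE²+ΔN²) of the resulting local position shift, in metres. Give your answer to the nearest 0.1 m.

At φ = -34.6656°, λ = 174.8808°: sin φ = -0.568786, cos φ = 0.822486, sin λ = 0.089228, cos λ = -0.996011.
ΔE = −sin λ·ΔX + cos λ·ΔY = −(0.089228)·(211) + (-0.996011)·(-221) = 201.29 m.
ΔN = −sin φ cos λ·ΔX − sin φ sin λ·ΔY + cos φ·ΔZ = −(-0.568786)(-0.996011)(211) − (-0.568786)(0.089228)(-221) + (0.822486)(509) = 287.89 m.
Horizontal magnitude = √(ΔE² + ΔN²) = √(201.29² + 287.89²) = 351.29 m.

351.3 m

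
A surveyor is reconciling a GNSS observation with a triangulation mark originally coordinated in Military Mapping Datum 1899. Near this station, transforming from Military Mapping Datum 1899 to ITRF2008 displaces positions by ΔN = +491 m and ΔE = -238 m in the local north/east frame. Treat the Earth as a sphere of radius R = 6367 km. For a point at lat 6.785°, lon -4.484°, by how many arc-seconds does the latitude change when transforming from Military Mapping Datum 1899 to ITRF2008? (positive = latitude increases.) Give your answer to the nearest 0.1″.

On a sphere of radius R, 1 rad of latitude = R, so Δφ = ΔN / R = 491.0 / 6367000 = 7.7116e-05 rad = 15.906″.

Δφ = 15.9″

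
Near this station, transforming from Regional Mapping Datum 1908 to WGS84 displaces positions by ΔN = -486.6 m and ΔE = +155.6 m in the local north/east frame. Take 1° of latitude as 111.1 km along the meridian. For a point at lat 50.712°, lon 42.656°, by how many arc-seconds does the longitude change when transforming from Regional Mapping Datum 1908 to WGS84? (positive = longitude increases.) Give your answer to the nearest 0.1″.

Δλ = 8.0″

At latitude 50.712°, cos φ = 0.633219.
1° of longitude at this latitude = 111.1 × cos φ = 70.35 km, so Δλ = 155.6 / 70350.6 = 0.0022118° = 7.962″.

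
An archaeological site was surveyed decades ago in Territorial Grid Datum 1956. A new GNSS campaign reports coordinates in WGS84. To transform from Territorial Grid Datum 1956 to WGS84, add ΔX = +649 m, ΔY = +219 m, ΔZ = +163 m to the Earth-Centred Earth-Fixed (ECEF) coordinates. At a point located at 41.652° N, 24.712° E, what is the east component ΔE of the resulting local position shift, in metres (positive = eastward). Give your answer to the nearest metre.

ΔE = -72 m

At φ = 41.652°, λ = 24.712°: sin φ = 0.664605, cos φ = 0.747195, sin λ = 0.418057, cos λ = 0.908421.
ΔE = −sin λ·ΔX + cos λ·ΔY = −(0.418057)·(649) + (0.908421)·(219) = -72.38 m.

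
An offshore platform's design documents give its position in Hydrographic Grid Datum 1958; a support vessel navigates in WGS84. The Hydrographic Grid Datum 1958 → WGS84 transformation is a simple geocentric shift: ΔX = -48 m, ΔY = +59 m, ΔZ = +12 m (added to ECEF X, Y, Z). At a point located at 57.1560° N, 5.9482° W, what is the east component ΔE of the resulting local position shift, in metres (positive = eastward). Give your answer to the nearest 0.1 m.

At φ = 57.1560°, λ = -5.9482°: sin φ = 0.840150, cos φ = 0.542354, sin λ = -0.103629, cos λ = 0.994616.
ΔE = −sin λ·ΔX + cos λ·ΔY = −(-0.103629)·(-48) + (0.994616)·(59) = 53.71 m.

ΔE = 53.7 m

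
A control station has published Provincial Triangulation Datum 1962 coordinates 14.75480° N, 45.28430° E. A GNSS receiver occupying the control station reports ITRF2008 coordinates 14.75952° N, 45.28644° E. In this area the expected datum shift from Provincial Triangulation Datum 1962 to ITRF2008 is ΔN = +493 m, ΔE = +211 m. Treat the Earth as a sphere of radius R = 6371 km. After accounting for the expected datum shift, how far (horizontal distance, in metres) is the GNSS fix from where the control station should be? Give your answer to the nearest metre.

Observed coordinate differences: Δφ = +0.00472°, Δλ = +0.00214°.
Converting to metres (1° lat = 111195 m, cos φ = 0.967025): observed ΔN = 524.8 m, observed ΔE = 230.1 m.
Subtracting the expected shift leaves a residual of 524.8 − (493) = 31.8 m north and 230.1 − (211) = 19.1 m east.
Residual distance = √(31.8² + 19.1²) = 37.1 m.

37 m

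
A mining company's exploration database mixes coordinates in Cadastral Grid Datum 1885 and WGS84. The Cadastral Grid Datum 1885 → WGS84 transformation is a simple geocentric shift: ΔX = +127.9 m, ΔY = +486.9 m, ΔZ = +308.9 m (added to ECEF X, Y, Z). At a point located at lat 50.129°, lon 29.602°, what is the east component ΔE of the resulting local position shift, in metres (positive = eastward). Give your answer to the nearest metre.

At φ = 50.129°, λ = 29.602°: sin φ = 0.767490, cos φ = 0.641061, sin λ = 0.493972, cos λ = 0.869478.
ΔE = −sin λ·ΔX + cos λ·ΔY = −(0.493972)·(127.9) + (0.869478)·(486.9) = 360.17 m.

ΔE = 360 m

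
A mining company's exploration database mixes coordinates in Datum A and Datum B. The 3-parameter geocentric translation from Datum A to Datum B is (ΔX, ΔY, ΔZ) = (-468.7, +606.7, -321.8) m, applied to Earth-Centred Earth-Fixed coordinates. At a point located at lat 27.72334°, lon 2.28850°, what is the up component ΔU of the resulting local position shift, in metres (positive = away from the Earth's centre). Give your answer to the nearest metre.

ΔU = -543 m

At φ = 27.72334°, λ = 2.28850°: sin φ = 0.465203, cos φ = 0.885204, sin λ = 0.039931, cos λ = 0.999202.
ΔU = cos φ cos λ·ΔX + cos φ sin λ·ΔY + sin φ·ΔZ = (0.885204)(0.999202)(-468.7) + (0.885204)(0.039931)(606.7) + (0.465203)(-321.8) = -542.82 m.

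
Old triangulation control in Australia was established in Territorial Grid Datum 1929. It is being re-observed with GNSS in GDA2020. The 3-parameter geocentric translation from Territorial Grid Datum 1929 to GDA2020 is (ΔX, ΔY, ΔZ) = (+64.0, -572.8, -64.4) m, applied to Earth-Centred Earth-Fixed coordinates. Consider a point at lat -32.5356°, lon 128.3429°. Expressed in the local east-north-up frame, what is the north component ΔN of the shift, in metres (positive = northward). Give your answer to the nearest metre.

ΔN = -317 m

At φ = -32.5356°, λ = 128.3429°: sin φ = -0.537824, cos φ = 0.843057, sin λ = 0.784312, cos λ = -0.620366.
ΔN = −sin φ cos λ·ΔX − sin φ sin λ·ΔY + cos φ·ΔZ = −(-0.537824)(-0.620366)(64.0) − (-0.537824)(0.784312)(-572.8) + (0.843057)(-64.4) = -317.27 m.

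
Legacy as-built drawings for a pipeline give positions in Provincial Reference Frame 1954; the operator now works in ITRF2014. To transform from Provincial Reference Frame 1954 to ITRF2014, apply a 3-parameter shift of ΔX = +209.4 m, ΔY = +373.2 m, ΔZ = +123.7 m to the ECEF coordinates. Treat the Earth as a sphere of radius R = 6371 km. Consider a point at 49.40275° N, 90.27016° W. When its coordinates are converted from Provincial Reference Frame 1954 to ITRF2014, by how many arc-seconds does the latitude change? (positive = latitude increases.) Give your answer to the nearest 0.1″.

sin φ = 0.759303, cos φ = 0.650738, sin λ = -0.999989, cos λ = -0.004715.
North component: ΔN = −sin φ cos λ·ΔX − sin φ sin λ·ΔY + cos φ·ΔZ = −(0.759303)(-0.004715)(209.4) − (0.759303)(-0.999989)(373.2) + (0.650738)(123.7) = 364.61 m.
1° of latitude spans πR/180 = 111195 m, so Δφ = 364.61 / 111195 × 3600 = 11.805″.

Δφ = 11.8″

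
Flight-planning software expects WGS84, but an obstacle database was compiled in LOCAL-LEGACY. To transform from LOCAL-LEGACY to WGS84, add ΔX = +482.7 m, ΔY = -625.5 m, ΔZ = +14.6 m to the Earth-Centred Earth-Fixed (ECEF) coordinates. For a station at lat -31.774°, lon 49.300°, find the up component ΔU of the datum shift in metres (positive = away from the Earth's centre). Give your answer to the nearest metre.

ΔU = -143 m

At φ = -31.774°, λ = 49.300°: sin φ = -0.526570, cos φ = 0.850132, sin λ = 0.758134, cos λ = 0.652098.
ΔU = cos φ cos λ·ΔX + cos φ sin λ·ΔY + sin φ·ΔZ = (0.850132)(0.652098)(482.7) + (0.850132)(0.758134)(-625.5) + (-0.526570)(14.6) = -143.24 m.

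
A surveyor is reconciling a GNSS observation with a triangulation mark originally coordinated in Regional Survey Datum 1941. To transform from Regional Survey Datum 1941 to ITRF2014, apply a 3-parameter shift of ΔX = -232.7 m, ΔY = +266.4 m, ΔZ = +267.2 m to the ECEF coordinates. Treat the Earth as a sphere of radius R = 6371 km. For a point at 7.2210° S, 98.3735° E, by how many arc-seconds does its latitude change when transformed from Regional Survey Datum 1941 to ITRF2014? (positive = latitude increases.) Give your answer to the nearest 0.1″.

Δφ = 9.8″

sin φ = -0.125697, cos φ = 0.992069, sin λ = 0.989340, cos λ = -0.145625.
North component: ΔN = −sin φ cos λ·ΔX − sin φ sin λ·ΔY + cos φ·ΔZ = −(-0.125697)(-0.145625)(-232.7) − (-0.125697)(0.989340)(266.4) + (0.992069)(267.2) = 302.47 m.
1° of latitude spans πR/180 = 111195 m, so Δφ = 302.47 / 111195 × 3600 = 9.793″.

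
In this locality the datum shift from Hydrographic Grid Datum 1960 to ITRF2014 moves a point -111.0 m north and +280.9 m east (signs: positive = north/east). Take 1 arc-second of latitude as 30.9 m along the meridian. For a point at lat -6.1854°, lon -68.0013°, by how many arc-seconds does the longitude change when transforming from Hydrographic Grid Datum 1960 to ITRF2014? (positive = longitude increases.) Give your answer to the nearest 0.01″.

At latitude -6.1854°, cos φ = 0.994178.
1″ of longitude at this latitude = 30.90 × cos φ = 30.7201 m, so Δλ = 280.9 / 30.7201 = 9.144″.

Δλ = 9.14″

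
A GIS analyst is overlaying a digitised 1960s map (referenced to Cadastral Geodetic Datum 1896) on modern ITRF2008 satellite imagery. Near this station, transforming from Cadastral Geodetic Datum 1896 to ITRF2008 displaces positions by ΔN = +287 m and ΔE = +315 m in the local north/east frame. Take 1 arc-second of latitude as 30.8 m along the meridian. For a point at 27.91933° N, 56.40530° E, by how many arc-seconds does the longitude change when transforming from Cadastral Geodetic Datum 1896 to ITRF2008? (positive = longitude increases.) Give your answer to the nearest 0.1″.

Δλ = 11.6″

At latitude 27.91933°, cos φ = 0.883608.
1″ of longitude at this latitude = 30.80 × cos φ = 27.2151 m, so Δλ = 315.0 / 27.2151 = 11.574″.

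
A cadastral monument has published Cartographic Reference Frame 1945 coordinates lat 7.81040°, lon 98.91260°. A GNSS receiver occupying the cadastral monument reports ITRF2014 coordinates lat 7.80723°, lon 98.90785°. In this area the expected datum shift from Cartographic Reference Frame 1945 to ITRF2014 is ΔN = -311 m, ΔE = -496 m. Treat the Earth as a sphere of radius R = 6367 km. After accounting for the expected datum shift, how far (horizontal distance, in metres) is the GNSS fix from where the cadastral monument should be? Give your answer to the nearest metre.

49 m

Observed coordinate differences: Δφ = -0.00317°, Δλ = -0.00475°.
Converting to metres (1° lat = 111125 m, cos φ = 0.990723): observed ΔN = -352.3 m, observed ΔE = -522.9 m.
Subtracting the expected shift leaves a residual of -352.3 − (-311) = -41.3 m north and -522.9 − (-496) = -26.9 m east.
Residual distance = √((-41.3)² + (-26.9)²) = 49.3 m.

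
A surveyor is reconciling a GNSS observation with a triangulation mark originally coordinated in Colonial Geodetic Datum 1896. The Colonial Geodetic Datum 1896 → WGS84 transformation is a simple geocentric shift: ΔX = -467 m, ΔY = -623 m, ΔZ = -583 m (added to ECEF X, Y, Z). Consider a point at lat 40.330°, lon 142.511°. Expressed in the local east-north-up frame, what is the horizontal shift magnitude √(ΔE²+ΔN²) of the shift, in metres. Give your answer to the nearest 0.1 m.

893.7 m

At φ = 40.330°, λ = 142.511°: sin φ = 0.647189, cos φ = 0.762330, sin λ = 0.608609, cos λ = -0.793470.
ΔE = −sin λ·ΔX + cos λ·ΔY = −(0.608609)·(-467) + (-0.793470)·(-623) = 778.55 m.
ΔN = −sin φ cos λ·ΔX − sin φ sin λ·ΔY + cos φ·ΔZ = −(0.647189)(-0.793470)(-467) − (0.647189)(0.608609)(-623) + (0.762330)(-583) = -438.86 m.
Horizontal magnitude = √(ΔE² + ΔN²) = √(778.55² + (-438.86)²) = 893.73 m.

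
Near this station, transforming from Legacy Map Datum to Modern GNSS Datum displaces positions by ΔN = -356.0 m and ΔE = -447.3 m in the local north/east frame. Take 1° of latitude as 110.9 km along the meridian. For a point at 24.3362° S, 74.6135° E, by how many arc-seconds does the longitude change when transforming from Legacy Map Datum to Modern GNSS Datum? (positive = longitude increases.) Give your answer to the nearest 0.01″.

At latitude -24.3362°, cos φ = 0.911143.
1° of longitude at this latitude = 110.9 × cos φ = 101.05 km, so Δλ = -447.3 / 101045.8 = -0.0044267° = -15.936″.

Δλ = -15.94″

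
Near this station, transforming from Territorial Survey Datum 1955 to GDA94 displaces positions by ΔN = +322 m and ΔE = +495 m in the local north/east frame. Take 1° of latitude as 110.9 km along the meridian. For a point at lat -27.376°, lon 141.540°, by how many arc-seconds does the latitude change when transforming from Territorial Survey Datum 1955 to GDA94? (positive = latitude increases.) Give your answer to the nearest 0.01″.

1° of latitude = 110.9 km, so Δφ = 322.0 / 110900 = 0.0029035° = 10.453″.

Δφ = 10.45″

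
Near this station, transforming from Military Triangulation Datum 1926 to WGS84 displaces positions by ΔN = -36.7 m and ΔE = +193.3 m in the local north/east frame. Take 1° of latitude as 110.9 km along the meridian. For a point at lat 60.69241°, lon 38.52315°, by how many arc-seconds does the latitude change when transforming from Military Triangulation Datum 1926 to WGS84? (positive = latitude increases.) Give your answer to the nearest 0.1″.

Δφ = -1.2″

1° of latitude = 110.9 km, so Δφ = -36.7 / 110900 = -0.0003309° = -1.191″.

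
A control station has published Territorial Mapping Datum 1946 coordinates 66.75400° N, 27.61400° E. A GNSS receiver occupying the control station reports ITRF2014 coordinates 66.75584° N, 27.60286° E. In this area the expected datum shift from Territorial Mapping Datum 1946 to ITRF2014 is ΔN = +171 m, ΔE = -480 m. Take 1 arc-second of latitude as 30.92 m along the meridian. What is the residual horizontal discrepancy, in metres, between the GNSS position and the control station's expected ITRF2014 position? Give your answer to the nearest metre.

35 m

Observed coordinate differences: Δφ = +0.00184°, Δλ = -0.01114°.
Converting to metres (1° lat = 111312 m, cos φ = 0.394680): observed ΔN = 204.8 m, observed ΔE = -489.4 m.
Subtracting the expected shift leaves a residual of 204.8 − (171) = 33.8 m north and -489.4 − (-480) = -9.4 m east.
Residual distance = √(33.8² + (-9.4)²) = 35.1 m.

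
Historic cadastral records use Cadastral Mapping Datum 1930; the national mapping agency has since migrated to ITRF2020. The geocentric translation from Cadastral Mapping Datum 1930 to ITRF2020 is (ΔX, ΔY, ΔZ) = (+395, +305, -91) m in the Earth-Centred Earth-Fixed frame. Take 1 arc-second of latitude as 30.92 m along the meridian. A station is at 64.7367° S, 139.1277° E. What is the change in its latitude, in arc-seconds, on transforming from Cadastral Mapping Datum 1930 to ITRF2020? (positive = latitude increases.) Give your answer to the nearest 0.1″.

Δφ = -4.2″

sin φ = -0.904356, cos φ = 0.426779, sin λ = 0.654375, cos λ = -0.756170.
North component: ΔN = −sin φ cos λ·ΔX − sin φ sin λ·ΔY + cos φ·ΔZ = −(-0.904356)(-0.756170)(395) − (-0.904356)(0.654375)(305) + (0.426779)(-91) = -128.46 m.
1° of latitude spans 3600 × 30.92 = 111312 m, so Δφ = -128.46 / 111312 × 3600 = -4.155″.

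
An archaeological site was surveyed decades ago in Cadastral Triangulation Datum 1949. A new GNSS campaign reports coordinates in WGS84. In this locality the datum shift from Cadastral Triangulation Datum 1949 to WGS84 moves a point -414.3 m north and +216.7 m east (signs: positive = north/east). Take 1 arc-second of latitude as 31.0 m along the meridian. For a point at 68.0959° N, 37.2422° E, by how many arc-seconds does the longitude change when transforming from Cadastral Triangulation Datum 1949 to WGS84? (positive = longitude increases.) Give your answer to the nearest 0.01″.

At latitude 68.0959°, cos φ = 0.373054.
1″ of longitude at this latitude = 31.00 × cos φ = 11.5647 m, so Δλ = 216.7 / 11.5647 = 18.738″.

Δλ = 18.74″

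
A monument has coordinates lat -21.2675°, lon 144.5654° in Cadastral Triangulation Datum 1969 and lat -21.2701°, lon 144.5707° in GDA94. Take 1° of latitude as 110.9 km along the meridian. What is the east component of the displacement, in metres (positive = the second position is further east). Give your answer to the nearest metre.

Δφ = -21.2701° − -21.2675° = -0.0026°; Δλ = 144.5707° − 144.5654° = +0.0053°.
ΔN = Δφ × 110900 = -288.3 m; ΔE = Δλ × 110900 × cos(-21.2675°) = +0.0053 × 110900 × 0.931897 = 547.7 m.

ΔE = 548 m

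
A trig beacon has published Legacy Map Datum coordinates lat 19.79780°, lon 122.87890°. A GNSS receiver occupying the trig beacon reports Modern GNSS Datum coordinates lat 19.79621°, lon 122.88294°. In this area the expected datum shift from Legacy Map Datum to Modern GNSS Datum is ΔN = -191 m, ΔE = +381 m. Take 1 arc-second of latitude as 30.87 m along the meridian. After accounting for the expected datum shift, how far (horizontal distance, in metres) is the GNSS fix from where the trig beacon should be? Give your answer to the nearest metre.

44 m

Observed coordinate differences: Δφ = -0.00159°, Δλ = +0.00404°.
Converting to metres (1° lat = 111132 m, cos φ = 0.940894): observed ΔN = -176.7 m, observed ΔE = 422.4 m.
Subtracting the expected shift leaves a residual of -176.7 − (-191) = 14.3 m north and 422.4 − (381) = 41.4 m east.
Residual distance = √(14.3² + 41.4²) = 43.8 m.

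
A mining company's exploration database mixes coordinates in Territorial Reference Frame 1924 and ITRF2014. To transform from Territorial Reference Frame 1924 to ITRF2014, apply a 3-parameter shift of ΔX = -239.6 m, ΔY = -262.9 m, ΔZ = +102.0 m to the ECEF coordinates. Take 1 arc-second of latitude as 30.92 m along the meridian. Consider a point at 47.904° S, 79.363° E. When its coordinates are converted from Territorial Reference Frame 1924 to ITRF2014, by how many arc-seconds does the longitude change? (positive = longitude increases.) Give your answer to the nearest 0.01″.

sin φ = -0.742023, cos φ = 0.670375, sin λ = 0.982816, cos λ = 0.184586.
East component: ΔE = −sin λ·ΔX + cos λ·ΔY = −(0.982816)(-239.6) + (0.184586)(-262.9) = 186.96 m.
1° of latitude spans 3600 × 30.92 = 111312 m; at latitude φ, 1° of longitude spans that × cos φ = 74620.8 m, so Δλ = 186.96 / 74620.8 × 3600 = 9.019″.

Δλ = 9.02″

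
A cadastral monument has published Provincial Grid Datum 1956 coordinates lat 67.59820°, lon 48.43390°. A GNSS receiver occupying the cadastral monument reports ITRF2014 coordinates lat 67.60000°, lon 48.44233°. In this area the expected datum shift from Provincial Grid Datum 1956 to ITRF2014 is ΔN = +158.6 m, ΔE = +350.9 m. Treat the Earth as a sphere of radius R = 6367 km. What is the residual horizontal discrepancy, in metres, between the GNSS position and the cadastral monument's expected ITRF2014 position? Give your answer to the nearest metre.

42 m

Observed coordinate differences: Δφ = +0.00180°, Δλ = +0.00843°.
Converting to metres (1° lat = 111125 m, cos φ = 0.381099): observed ΔN = 200.0 m, observed ΔE = 357.0 m.
Subtracting the expected shift leaves a residual of 200.0 − (158.6) = 41.4 m north and 357.0 − (350.9) = 6.1 m east.
Residual distance = √(41.4² + 6.1²) = 41.9 m.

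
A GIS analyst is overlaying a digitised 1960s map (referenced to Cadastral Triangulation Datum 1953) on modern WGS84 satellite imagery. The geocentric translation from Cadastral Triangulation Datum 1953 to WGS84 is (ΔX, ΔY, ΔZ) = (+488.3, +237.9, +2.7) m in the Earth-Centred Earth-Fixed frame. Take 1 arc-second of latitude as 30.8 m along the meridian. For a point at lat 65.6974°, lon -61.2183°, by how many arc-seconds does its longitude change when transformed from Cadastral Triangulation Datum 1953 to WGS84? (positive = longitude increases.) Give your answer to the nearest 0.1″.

Δλ = 42.8″

sin φ = 0.911385, cos φ = 0.411556, sin λ = -0.876461, cos λ = 0.481474.
East component: ΔE = −sin λ·ΔX + cos λ·ΔY = −(-0.876461)(488.3) + (0.481474)(237.9) = 542.52 m.
1° of latitude spans 3600 × 30.80 = 110880 m; at latitude φ, 1° of longitude spans that × cos φ = 45633.3 m, so Δλ = 542.52 / 45633.3 × 3600 = 42.799″.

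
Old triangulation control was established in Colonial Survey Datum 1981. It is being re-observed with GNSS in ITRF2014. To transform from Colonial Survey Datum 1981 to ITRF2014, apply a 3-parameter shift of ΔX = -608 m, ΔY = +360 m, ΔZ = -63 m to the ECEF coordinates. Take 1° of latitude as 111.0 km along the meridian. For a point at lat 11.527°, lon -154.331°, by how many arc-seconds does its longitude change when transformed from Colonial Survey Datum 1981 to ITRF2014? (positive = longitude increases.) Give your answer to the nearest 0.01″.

Δλ = -19.46″

sin φ = 0.199830, cos φ = 0.979831, sin λ = -0.433171, cos λ = -0.901312.
East component: ΔE = −sin λ·ΔX + cos λ·ΔY = −(-0.433171)(-608) + (-0.901312)(360) = -587.84 m.
1° of latitude spans 111000 m; at latitude φ, 1° of longitude spans that × cos φ = 108761.2 m, so Δλ = -587.84 / 108761.2 × 3600 = -19.458″.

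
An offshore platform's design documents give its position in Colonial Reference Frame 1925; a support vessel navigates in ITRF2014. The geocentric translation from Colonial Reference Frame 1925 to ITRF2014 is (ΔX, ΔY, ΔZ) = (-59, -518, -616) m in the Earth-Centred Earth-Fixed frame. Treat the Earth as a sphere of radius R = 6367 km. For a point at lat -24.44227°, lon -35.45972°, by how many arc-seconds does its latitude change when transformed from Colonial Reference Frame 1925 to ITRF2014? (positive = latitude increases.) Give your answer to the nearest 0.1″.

Δφ = -14.8″

sin φ = -0.413776, cos φ = 0.910379, sin λ = -0.580130, cos λ = 0.814524.
North component: ΔN = −sin φ cos λ·ΔX − sin φ sin λ·ΔY + cos φ·ΔZ = −(-0.413776)(0.814524)(-59) − (-0.413776)(-0.580130)(-518) + (0.910379)(-616) = -456.34 m.
1° of latitude spans πR/180 = 111125 m, so Δφ = -456.34 / 111125 × 3600 = -14.783″.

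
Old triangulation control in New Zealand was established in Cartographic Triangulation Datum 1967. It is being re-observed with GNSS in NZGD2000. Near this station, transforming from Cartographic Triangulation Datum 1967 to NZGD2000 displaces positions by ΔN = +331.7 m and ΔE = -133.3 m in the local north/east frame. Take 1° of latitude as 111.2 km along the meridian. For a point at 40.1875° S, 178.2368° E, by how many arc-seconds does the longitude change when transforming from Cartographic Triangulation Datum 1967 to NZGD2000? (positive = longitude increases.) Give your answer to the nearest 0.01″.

At latitude -40.1875°, cos φ = 0.763937.
1° of longitude at this latitude = 111.2 × cos φ = 84.95 km, so Δλ = -133.3 / 84949.8 = -0.0015692° = -5.649″.

Δλ = -5.65″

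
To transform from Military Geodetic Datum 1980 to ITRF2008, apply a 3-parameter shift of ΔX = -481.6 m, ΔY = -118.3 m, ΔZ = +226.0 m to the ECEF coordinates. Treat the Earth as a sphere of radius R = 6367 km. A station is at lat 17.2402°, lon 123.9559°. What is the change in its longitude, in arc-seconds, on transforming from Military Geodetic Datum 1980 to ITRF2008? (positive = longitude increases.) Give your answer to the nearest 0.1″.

Δλ = 15.8″

sin φ = 0.296378, cos φ = 0.955071, sin λ = 0.829468, cos λ = -0.558555.
East component: ΔE = −sin λ·ΔX + cos λ·ΔY = −(0.829468)(-481.6) + (-0.558555)(-118.3) = 465.55 m.
1° of latitude spans πR/180 = 111125 m; at latitude φ, 1° of longitude spans that × cos φ = 106132.3 m, so Δλ = 465.55 / 106132.3 × 3600 = 15.791″.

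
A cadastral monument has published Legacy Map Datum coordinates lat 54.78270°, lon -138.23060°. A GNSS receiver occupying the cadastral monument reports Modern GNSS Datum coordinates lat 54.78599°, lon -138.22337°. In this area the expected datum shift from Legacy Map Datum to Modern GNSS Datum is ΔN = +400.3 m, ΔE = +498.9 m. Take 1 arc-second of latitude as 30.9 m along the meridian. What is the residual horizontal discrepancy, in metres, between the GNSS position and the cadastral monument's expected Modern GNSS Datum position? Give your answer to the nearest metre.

Observed coordinate differences: Δφ = +0.00329°, Δλ = +0.00723°.
Converting to metres (1° lat = 111240 m, cos φ = 0.576679): observed ΔN = 366.0 m, observed ΔE = 463.8 m.
Subtracting the expected shift leaves a residual of 366.0 − (400.3) = -34.3 m north and 463.8 − (498.9) = -35.1 m east.
Residual distance = √((-34.3)² + (-35.1)²) = 49.1 m.

49 m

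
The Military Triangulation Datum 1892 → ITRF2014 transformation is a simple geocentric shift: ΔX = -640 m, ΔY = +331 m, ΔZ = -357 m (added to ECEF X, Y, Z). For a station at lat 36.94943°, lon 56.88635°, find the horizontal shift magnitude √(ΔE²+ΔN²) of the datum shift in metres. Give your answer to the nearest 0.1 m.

756.6 m

The local east axis at (φ, λ) is (−sin λ, cos λ, 0), so ΔE = −sin(56.88635°)·(-640) + cos(56.88635°)·331 = 716.88 m.
The local north axis is (−sin φ cos λ, −sin φ sin λ, cos φ), giving ΔN = 210.168 − 166.653 − 285.302 = -241.79 m.
Horizontal magnitude = √(ΔE² + ΔN²) = √(716.88² + (-241.79)²) = 756.56 m.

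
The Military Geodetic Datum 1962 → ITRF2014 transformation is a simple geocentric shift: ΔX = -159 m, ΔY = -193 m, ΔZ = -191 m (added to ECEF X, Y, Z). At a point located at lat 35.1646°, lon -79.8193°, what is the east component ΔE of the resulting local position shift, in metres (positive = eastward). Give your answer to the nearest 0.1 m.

ΔE = -190.6 m

At φ = 35.1646°, λ = -79.8193°: sin φ = 0.575927, cos φ = 0.817501, sin λ = -0.984255, cos λ = 0.176753.
ΔE = −sin λ·ΔX + cos λ·ΔY = −(-0.984255)·(-159) + (0.176753)·(-193) = -190.61 m.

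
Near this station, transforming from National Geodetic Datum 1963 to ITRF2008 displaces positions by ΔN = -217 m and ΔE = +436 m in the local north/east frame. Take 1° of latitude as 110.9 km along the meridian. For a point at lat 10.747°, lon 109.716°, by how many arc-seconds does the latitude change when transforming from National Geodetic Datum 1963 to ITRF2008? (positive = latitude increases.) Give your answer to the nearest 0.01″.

Δφ = -7.04″

1° of latitude = 110.9 km, so Δφ = -217.0 / 110900 = -0.0019567° = -7.044″.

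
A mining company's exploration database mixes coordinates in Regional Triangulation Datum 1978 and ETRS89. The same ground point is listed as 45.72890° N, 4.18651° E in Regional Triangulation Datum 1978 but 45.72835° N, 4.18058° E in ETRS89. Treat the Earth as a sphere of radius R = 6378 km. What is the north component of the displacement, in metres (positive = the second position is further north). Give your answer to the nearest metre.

ΔN = -61 m

Δφ = 45.72835° − 45.72890° = -0.00055°; Δλ = 4.18058° − 4.18651° = -0.00593°.
1° along a meridian = πR/180 = 111317 m.
ΔN = Δφ × 111317 = -61.2 m; ΔE = Δλ × 111317 × cos(45.72890°) = -0.00593 × 111317 × 0.698054 = -460.8 m.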